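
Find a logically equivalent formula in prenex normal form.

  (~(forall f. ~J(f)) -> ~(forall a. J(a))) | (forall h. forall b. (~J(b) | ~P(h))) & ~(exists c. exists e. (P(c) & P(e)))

Rewrite implications/biconditionals: A → B as ¬A ∨ B.
  ~~(forall f. ~J(f)) | ~(forall a. J(a)) | (forall h. forall b. (~J(b) | ~P(h))) & ~(exists c. exists e. (P(c) & P(e)))
Drive negations inward (¬∀x A ≡ ∃x ¬A, ¬∃x A ≡ ∀x ¬A, De Morgan for ∧/∨):
  (forall f. ~J(f)) | (exists a. ~J(a)) | (forall h. forall b. (~J(b) | ~P(h))) & (forall c. forall e. (~P(c) | ~P(e)))
All bound variables are already distinct, so no renaming is needed.
Finally move all quantifiers to the prefix:
  forall f. exists a. forall h. forall b. forall c. forall e. (~J(f) | ~J(a) | (~J(b) | ~P(h)) & (~P(c) | ~P(e)))

forall f. exists a. forall h. forall b. forall c. forall e. (~J(f) | ~J(a) | (~J(b) | ~P(h)) & (~P(c) | ~P(e)))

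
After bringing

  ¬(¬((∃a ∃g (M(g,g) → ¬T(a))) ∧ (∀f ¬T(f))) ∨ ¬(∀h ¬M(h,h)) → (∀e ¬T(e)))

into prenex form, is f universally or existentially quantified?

Rewrite implications/biconditionals: A → B as ¬A ∨ B.
  ¬(¬(¬((∃a ∃g (¬M(g,g) ∨ ¬T(a))) ∧ (∀f ¬T(f))) ∨ ¬(∀h ¬M(h,h))) ∨ (∀e ¬T(e)))
Move each ¬ inward, flipping quantifiers it crosses:
  ((∀a ∀g (M(g,g) ∧ T(a))) ∨ (∃f T(f)) ∨ (∃h M(h,h))) ∧ (∃e T(e))
All bound variables are already distinct, so no renaming is needed.
Extract every quantifier outward, since the variables are now distinct and don't occur free across branches:
  ∀a ∀g ∃f ∃h ∃e ((M(g,g) ∧ T(a) ∨ T(f) ∨ M(h,h)) ∧ T(e))
The quantifier ∀f sits under an odd number of negations (counting the antecedent side of each →), so it flips to ∃f.

existential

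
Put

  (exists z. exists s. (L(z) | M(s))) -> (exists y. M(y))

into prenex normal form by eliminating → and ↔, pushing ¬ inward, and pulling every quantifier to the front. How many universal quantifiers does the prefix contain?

Eliminate → and ↔ using ¬ and ∨.
  ~(exists z. exists s. (L(z) | M(s))) | (exists y. M(y))
Drive negations inward (¬∀x A ≡ ∃x ¬A, ¬∃x A ≡ ∀x ¬A, De Morgan for ∧/∨):
  (forall z. forall s. (~L(z) & ~M(s))) | (exists y. M(y))
All bound variables are already distinct, so no renaming is needed.
Pull the quantifiers to the front (each side's bound variable is not free in the other side):
  forall z. forall s. exists y. (~L(z) & ~M(s) | M(y))
The prefix is forall z forall s exists y: 2 universal, 1 existential.

2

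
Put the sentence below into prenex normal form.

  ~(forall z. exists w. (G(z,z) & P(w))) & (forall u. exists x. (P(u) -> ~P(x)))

First replace A → B with ¬A ∨ B.
  ~(forall z. exists w. (G(z,z) & P(w))) & (forall u. exists x. (~P(u) | ~P(x)))
Move each ¬ inward, flipping quantifiers it crosses:
  (exists z. forall w. (~G(z,z) | ~P(w))) & (forall u. exists x. (~P(u) | ~P(x)))
All bound variables are already distinct, so no renaming is needed.
Extract every quantifier outward, since the variables are now distinct and don't occur free across branches:
  exists z. forall w. forall u. exists x. ((~G(z,z) | ~P(w)) & (~P(u) | ~P(x)))

exists z. forall w. forall u. exists x. ((~G(z,z) | ~P(w)) & (~P(u) | ~P(x)))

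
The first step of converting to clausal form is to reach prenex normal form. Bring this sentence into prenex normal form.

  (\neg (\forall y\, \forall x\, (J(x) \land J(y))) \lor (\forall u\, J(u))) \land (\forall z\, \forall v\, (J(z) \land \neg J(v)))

\exists y\, \exists x\, \forall u\, \forall z\, \forall v\, ((\neg J(x) \lor \neg J(y) \lor J(u)) \land J(z) \land \neg J(v))

Move each ¬ inward, flipping quantifiers it crosses:
  ((\exists y\, \exists x\, (\neg J(x) \lor \neg J(y))) \lor (\forall u\, J(u))) \land (\forall z\, \forall v\, (J(z) \land \neg J(v)))
Pull the quantifiers to the front (each side's bound variable is not free in the other side):
  \exists y\, \exists x\, \forall u\, \forall z\, \forall v\, ((\neg J(x) \lor \neg J(y) \lor J(u)) \land J(z) \land \neg J(v))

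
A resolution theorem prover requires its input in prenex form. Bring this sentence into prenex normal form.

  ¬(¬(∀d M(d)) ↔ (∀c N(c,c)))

∃d ∃c ∀a ∀u (¬M(d) ∧ ¬N(c,c) ∨ N(a,a) ∧ M(u))

First replace A → B with ¬A ∨ B; A ↔ B as (¬A ∨ B) ∧ (¬B ∨ A).
  ¬((¬¬(∀d M(d)) ∨ (∀c N(c,c))) ∧ (¬(∀c N(c,c)) ∨ ¬(∀d M(d))))
Push ¬ through the quantifiers and connectives to reach negation normal form:
  (∃d ¬M(d)) ∧ (∃c ¬N(c,c)) ∨ (∀c N(c,c)) ∧ (∀d M(d))
Give each quantifier a distinct variable: c↦a, d↦u.
  (∃d ¬M(d)) ∧ (∃c ¬N(c,c)) ∨ (∀a N(a,a)) ∧ (∀u M(u))
Extract every quantifier outward, since the variables are now distinct and don't occur free across branches:
  ∃d ∃c ∀a ∀u (¬M(d) ∧ ¬N(c,c) ∨ N(a,a) ∧ M(u))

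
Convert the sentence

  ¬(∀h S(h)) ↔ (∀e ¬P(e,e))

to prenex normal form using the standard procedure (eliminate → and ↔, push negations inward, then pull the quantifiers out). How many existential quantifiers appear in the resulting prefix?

First replace A → B with ¬A ∨ B; A ↔ B as (¬A ∨ B) ∧ (¬B ∨ A).
  (¬¬(∀h S(h)) ∨ (∀e ¬P(e,e))) ∧ (¬(∀e ¬P(e,e)) ∨ ¬(∀h S(h)))
Move each ¬ inward, flipping quantifiers it crosses:
  ((∀h S(h)) ∨ (∀e ¬P(e,e))) ∧ ((∃e P(e,e)) ∨ (∃h ¬S(h)))
Give each quantifier a distinct variable: e↦y1, h↦p.
  ((∀h S(h)) ∨ (∀e ¬P(e,e))) ∧ ((∃y1 P(y1,y1)) ∨ (∃p ¬S(p)))
Pull the quantifiers to the front (each side's bound variable is not free in the other side):
  ∀h ∀e ∃y1 ∃p ((S(h) ∨ ¬P(e,e)) ∧ (P(y1,y1) ∨ ¬S(p)))
The prefix is ∀h ∀e ∃y1 ∃p: 2 universal, 2 existential.

2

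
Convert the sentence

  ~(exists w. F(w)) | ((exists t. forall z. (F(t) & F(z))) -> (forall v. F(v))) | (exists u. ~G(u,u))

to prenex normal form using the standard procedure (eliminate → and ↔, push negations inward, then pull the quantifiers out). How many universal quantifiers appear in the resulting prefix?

3

Rewrite implications/biconditionals: A → B as ¬A ∨ B.
  ~(exists w. F(w)) | ~(exists t. forall z. (F(t) & F(z))) | (forall v. F(v)) | (exists u. ~G(u,u))
Move each ¬ inward, flipping quantifiers it crosses:
  (forall w. ~F(w)) | (forall t. exists z. (~F(t) | ~F(z))) | (forall v. F(v)) | (exists u. ~G(u,u))
All bound variables are already distinct, so no renaming is needed.
Pull the quantifiers to the front (each side's bound variable is not free in the other side):
  forall w. forall t. exists z. forall v. exists u. (~F(w) | ~F(t) | ~F(z) | F(v) | ~G(u,u))
The prefix is forall w forall t exists z forall v exists u: 3 universal, 2 existential.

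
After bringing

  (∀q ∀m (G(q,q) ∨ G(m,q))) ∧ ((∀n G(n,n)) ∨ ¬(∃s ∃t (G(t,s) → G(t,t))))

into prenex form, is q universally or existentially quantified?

Eliminate → and ↔ using ¬ and ∨.
  (∀q ∀m (G(q,q) ∨ G(m,q))) ∧ ((∀n G(n,n)) ∨ ¬(∃s ∃t (¬G(t,s) ∨ G(t,t))))
Move each ¬ inward, flipping quantifiers it crosses:
  (∀q ∀m (G(q,q) ∨ G(m,q))) ∧ ((∀n G(n,n)) ∨ (∀s ∀t (G(t,s) ∧ ¬G(t,t))))
All bound variables are already distinct, so no renaming is needed.
Pull the quantifiers to the front (each side's bound variable is not free in the other side):
  ∀q ∀m ∀n ∀s ∀t ((G(q,q) ∨ G(m,q)) ∧ (G(n,n) ∨ G(t,s) ∧ ¬G(t,t)))
The quantifier ∀q sits under an even number of negations (counting the antecedent side of each →), so it remains universal.

universal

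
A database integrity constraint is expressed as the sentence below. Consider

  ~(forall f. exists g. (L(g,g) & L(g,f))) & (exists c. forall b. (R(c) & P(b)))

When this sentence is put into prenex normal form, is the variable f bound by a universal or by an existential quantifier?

Drive negations inward (¬∀x A ≡ ∃x ¬A, ¬∃x A ≡ ∀x ¬A, De Morgan for ∧/∨):
  (exists f. forall g. (~L(g,g) | ~L(g,f))) & (exists c. forall b. (R(c) & P(b)))
All bound variables are already distinct, so no renaming is needed.
Extract every quantifier outward, since the variables are now distinct and don't occur free across branches:
  exists f. forall g. exists c. forall b. ((~L(g,g) | ~L(g,f)) & R(c) & P(b))
The quantifier forall f sits under an odd number of negations, so it flips to exists f.

existential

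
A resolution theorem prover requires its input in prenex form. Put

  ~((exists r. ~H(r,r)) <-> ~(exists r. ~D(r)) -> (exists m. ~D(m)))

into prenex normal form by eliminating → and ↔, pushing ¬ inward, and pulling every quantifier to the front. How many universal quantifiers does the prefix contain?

Eliminate → and ↔ using ¬ and ∨; A ↔ B as (¬A ∨ B) ∧ (¬B ∨ A).
  ~((~(exists r. ~H(r,r)) | ~~(exists r. ~D(r)) | (exists m. ~D(m))) & (~(~~(exists r. ~D(r)) | (exists m. ~D(m))) | (exists r. ~H(r,r))))
Move each ¬ inward, flipping quantifiers it crosses:
  (exists r. ~H(r,r)) & (forall r. D(r)) & (forall m. D(m)) | ((exists r. ~D(r)) | (exists m. ~D(m))) & (forall r. H(r,r))
Standardize variables apart so no two quantifiers bind the same name: r↦x1, r↦z1, m↦u1, r↦t.
  (exists r. ~H(r,r)) & (forall x1. D(x1)) & (forall m. D(m)) | ((exists z1. ~D(z1)) | (exists u1. ~D(u1))) & (forall t. H(t,t))
Pull the quantifiers to the front (each side's bound variable is not free in the other side):
  exists r. forall x1. forall m. exists z1. exists u1. forall t. (~H(r,r) & D(x1) & D(m) | (~D(z1) | ~D(u1)) & H(t,t))
The prefix is exists r forall x1 forall m exists z1 exists u1 forall t: 3 universal, 3 existential.

3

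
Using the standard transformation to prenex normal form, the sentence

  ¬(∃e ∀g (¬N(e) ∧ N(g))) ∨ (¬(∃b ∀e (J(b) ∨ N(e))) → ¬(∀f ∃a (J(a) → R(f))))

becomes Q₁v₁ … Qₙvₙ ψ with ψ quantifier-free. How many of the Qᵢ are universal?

Eliminate → and ↔ using ¬ and ∨.
  ¬(∃e ∀g (¬N(e) ∧ N(g))) ∨ ¬¬(∃b ∀e (J(b) ∨ N(e))) ∨ ¬(∀f ∃a (¬J(a) ∨ R(f)))
Drive negations inward (¬∀x A ≡ ∃x ¬A, ¬∃x A ≡ ∀x ¬A, De Morgan for ∧/∨):
  (∀e ∃g (N(e) ∨ ¬N(g))) ∨ (∃b ∀e (J(b) ∨ N(e))) ∨ (∃f ∀a (J(a) ∧ ¬R(f)))
Give each quantifier a distinct variable: e↦q.
  (∀e ∃g (N(e) ∨ ¬N(g))) ∨ (∃b ∀q (J(b) ∨ N(q))) ∨ (∃f ∀a (J(a) ∧ ¬R(f)))
Finally move all quantifiers to the prefix:
  ∀e ∃g ∃b ∀q ∃f ∀a (N(e) ∨ ¬N(g) ∨ J(b) ∨ N(q) ∨ J(a) ∧ ¬R(f))
The prefix is ∀e ∃g ∃b ∀q ∃f ∀a: 3 universal, 3 existential.

3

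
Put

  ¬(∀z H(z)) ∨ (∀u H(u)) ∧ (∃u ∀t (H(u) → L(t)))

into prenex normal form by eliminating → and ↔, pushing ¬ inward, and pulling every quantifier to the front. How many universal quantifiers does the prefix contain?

2

First replace A → B with ¬A ∨ B.
  ¬(∀z H(z)) ∨ (∀u H(u)) ∧ (∃u ∀t (¬H(u) ∨ L(t)))
Drive negations inward (¬∀x A ≡ ∃x ¬A, ¬∃x A ≡ ∀x ¬A, De Morgan for ∧/∨):
  (∃z ¬H(z)) ∨ (∀u H(u)) ∧ (∃u ∀t (¬H(u) ∨ L(t)))
Rename bound variables to avoid capture: u↦r.
  (∃z ¬H(z)) ∨ (∀u H(u)) ∧ (∃r ∀t (¬H(r) ∨ L(t)))
Pull the quantifiers to the front (each side's bound variable is not free in the other side):
  ∃z ∀u ∃r ∀t (¬H(z) ∨ H(u) ∧ (¬H(r) ∨ L(t)))
The prefix is ∃z ∀u ∃r ∀t: 2 universal, 2 existential.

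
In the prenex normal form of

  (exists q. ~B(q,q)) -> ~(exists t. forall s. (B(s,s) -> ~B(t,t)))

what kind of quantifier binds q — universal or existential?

universal

First replace A → B with ¬A ∨ B.
  ~(exists q. ~B(q,q)) | ~(exists t. forall s. (~B(s,s) | ~B(t,t)))
Move each ¬ inward, flipping quantifiers it crosses:
  (forall q. B(q,q)) | (forall t. exists s. (B(s,s) & B(t,t)))
All bound variables are already distinct, so no renaming is needed.
Extract every quantifier outward, since the variables are now distinct and don't occur free across branches:
  forall q. forall t. exists s. (B(q,q) | B(s,s) & B(t,t))
The quantifier exists q sits under an odd number of negations (counting the antecedent side of each →), so it flips to forall q.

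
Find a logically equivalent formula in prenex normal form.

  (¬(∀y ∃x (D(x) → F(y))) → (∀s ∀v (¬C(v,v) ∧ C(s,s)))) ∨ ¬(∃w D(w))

∀y ∃x ∀s ∀v ∀w (¬D(x) ∨ F(y) ∨ ¬C(v,v) ∧ C(s,s) ∨ ¬D(w))

Eliminate → and ↔ using ¬ and ∨.
  ¬¬(∀y ∃x (¬D(x) ∨ F(y))) ∨ (∀s ∀v (¬C(v,v) ∧ C(s,s))) ∨ ¬(∃w D(w))
Drive negations inward (¬∀x A ≡ ∃x ¬A, ¬∃x A ≡ ∀x ¬A, De Morgan for ∧/∨):
  (∀y ∃x (¬D(x) ∨ F(y))) ∨ (∀s ∀v (¬C(v,v) ∧ C(s,s))) ∨ (∀w ¬D(w))
All bound variables are already distinct, so no renaming is needed.
Finally move all quantifiers to the prefix:
  ∀y ∃x ∀s ∀v ∀w (¬D(x) ∨ F(y) ∨ ¬C(v,v) ∧ C(s,s) ∨ ¬D(w))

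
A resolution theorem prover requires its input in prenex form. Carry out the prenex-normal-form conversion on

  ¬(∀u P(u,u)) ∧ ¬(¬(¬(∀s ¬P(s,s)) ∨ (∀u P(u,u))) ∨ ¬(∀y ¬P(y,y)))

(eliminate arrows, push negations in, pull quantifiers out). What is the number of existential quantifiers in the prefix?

Drive negations inward (¬∀x A ≡ ∃x ¬A, ¬∃x A ≡ ∀x ¬A, De Morgan for ∧/∨):
  (∃u ¬P(u,u)) ∧ ((∃s P(s,s)) ∨ (∀u P(u,u))) ∧ (∀y ¬P(y,y))
Standardize variables apart so no two quantifiers bind the same name: u↦b.
  (∃u ¬P(u,u)) ∧ ((∃s P(s,s)) ∨ (∀b P(b,b))) ∧ (∀y ¬P(y,y))
Extract every quantifier outward, since the variables are now distinct and don't occur free across branches:
  ∃u ∃s ∀b ∀y (¬P(u,u) ∧ (P(s,s) ∨ P(b,b)) ∧ ¬P(y,y))
The prefix is ∃u ∃s ∀b ∀y: 2 universal, 2 existential.

2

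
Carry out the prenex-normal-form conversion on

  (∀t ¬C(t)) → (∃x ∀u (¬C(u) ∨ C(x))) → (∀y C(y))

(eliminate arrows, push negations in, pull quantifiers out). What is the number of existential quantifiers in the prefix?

Rewrite implications/biconditionals: A → B as ¬A ∨ B.
  ¬(∀t ¬C(t)) ∨ ¬(∃x ∀u (¬C(u) ∨ C(x))) ∨ (∀y C(y))
Move each ¬ inward, flipping quantifiers it crosses:
  (∃t C(t)) ∨ (∀x ∃u (C(u) ∧ ¬C(x))) ∨ (∀y C(y))
Extract every quantifier outward, since the variables are now distinct and don't occur free across branches:
  ∃t ∀x ∃u ∀y (C(t) ∨ C(u) ∧ ¬C(x) ∨ C(y))
The prefix is ∃t ∀x ∃u ∀y: 2 universal, 2 existential.

2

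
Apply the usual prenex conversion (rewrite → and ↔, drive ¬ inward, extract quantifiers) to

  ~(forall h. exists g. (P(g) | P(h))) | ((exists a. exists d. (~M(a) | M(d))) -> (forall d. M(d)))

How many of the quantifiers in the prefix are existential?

Eliminate → and ↔ using ¬ and ∨.
  ~(forall h. exists g. (P(g) | P(h))) | ~(exists a. exists d. (~M(a) | M(d))) | (forall d. M(d))
Drive negations inward (¬∀x A ≡ ∃x ¬A, ¬∃x A ≡ ∀x ¬A, De Morgan for ∧/∨):
  (exists h. forall g. (~P(g) & ~P(h))) | (forall a. forall d. (M(a) & ~M(d))) | (forall d. M(d))
Standardize variables apart so no two quantifiers bind the same name: d↦v1.
  (exists h. forall g. (~P(g) & ~P(h))) | (forall a. forall d. (M(a) & ~M(d))) | (forall v1. M(v1))
Finally move all quantifiers to the prefix:
  exists h. forall g. forall a. forall d. forall v1. (~P(g) & ~P(h) | M(a) & ~M(d) | M(v1))
The prefix is exists h forall g forall a forall d forall v1: 4 universal, 1 existential.

1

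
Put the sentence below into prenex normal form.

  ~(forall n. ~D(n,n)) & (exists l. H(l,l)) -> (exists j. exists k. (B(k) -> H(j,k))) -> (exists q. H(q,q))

Eliminate → and ↔ using ¬ and ∨.
  ~(~(forall n. ~D(n,n)) & (exists l. H(l,l))) | ~(exists j. exists k. (~B(k) | H(j,k))) | (exists q. H(q,q))
Push ¬ through the quantifiers and connectives to reach negation normal form:
  (forall n. ~D(n,n)) | (forall l. ~H(l,l)) | (forall j. forall k. (B(k) & ~H(j,k))) | (exists q. H(q,q))
All bound variables are already distinct, so no renaming is needed.
Pull the quantifiers to the front (each side's bound variable is not free in the other side):
  forall n. forall l. forall j. forall k. exists q. (~D(n,n) | ~H(l,l) | B(k) & ~H(j,k) | H(q,q))

forall n. forall l. forall j. forall k. exists q. (~D(n,n) | ~H(l,l) | B(k) & ~H(j,k) | H(q,q))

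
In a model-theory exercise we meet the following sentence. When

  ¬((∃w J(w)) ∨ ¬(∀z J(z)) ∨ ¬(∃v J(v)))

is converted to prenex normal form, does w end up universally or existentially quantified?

universal

Drive negations inward (¬∀x A ≡ ∃x ¬A, ¬∃x A ≡ ∀x ¬A, De Morgan for ∧/∨):
  (∀w ¬J(w)) ∧ (∀z J(z)) ∧ (∃v J(v))
All bound variables are already distinct, so no renaming is needed.
Finally move all quantifiers to the prefix:
  ∀w ∀z ∃v (¬J(w) ∧ J(z) ∧ J(v))
The quantifier ∃w sits under an odd number of negations, so it flips to ∀w.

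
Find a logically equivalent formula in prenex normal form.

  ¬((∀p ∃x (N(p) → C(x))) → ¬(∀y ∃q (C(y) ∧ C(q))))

First replace A → B with ¬A ∨ B.
  ¬(¬(∀p ∃x (¬N(p) ∨ C(x))) ∨ ¬(∀y ∃q (C(y) ∧ C(q))))
Move each ¬ inward, flipping quantifiers it crosses:
  (∀p ∃x (¬N(p) ∨ C(x))) ∧ (∀y ∃q (C(y) ∧ C(q)))
All bound variables are already distinct, so no renaming is needed.
Pull the quantifiers to the front (each side's bound variable is not free in the other side):
  ∀p ∃x ∀y ∃q ((¬N(p) ∨ C(x)) ∧ C(y) ∧ C(q))

∀p ∃x ∀y ∃q ((¬N(p) ∨ C(x)) ∧ C(y) ∧ C(q))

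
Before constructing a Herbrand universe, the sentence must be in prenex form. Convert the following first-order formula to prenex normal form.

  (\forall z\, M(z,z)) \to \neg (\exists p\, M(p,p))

Rewrite implications/biconditionals: A → B as ¬A ∨ B.
  \neg (\forall z\, M(z,z)) \lor \neg (\exists p\, M(p,p))
Drive negations inward (¬∀x A ≡ ∃x ¬A, ¬∃x A ≡ ∀x ¬A, De Morgan for ∧/∨):
  (\exists z\, \neg M(z,z)) \lor (\forall p\, \neg M(p,p))
All bound variables are already distinct, so no renaming is needed.
Pull the quantifiers to the front (each side's bound variable is not free in the other side):
  \exists z\, \forall p\, (\neg M(z,z) \lor \neg M(p,p))

\exists z\, \forall p\, (\neg M(z,z) \lor \neg M(p,p))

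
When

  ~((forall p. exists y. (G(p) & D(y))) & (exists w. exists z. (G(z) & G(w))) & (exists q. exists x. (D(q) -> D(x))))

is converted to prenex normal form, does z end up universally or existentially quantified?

universal

Eliminate → and ↔ using ¬ and ∨.
  ~((forall p. exists y. (G(p) & D(y))) & (exists w. exists z. (G(z) & G(w))) & (exists q. exists x. (~D(q) | D(x))))
Drive negations inward (¬∀x A ≡ ∃x ¬A, ¬∃x A ≡ ∀x ¬A, De Morgan for ∧/∨):
  (exists p. forall y. (~G(p) | ~D(y))) | (forall w. forall z. (~G(z) | ~G(w))) | (forall q. forall x. (D(q) & ~D(x)))
All bound variables are already distinct, so no renaming is needed.
Extract every quantifier outward, since the variables are now distinct and don't occur free across branches:
  exists p. forall y. forall w. forall z. forall q. forall x. (~G(p) | ~D(y) | ~G(z) | ~G(w) | D(q) & ~D(x))
The quantifier exists z sits under an odd number of negations (counting the antecedent side of each →), so it flips to forall z.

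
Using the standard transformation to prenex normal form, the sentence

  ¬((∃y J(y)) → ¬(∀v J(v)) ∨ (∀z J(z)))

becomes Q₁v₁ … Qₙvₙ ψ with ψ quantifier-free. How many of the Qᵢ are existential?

First replace A → B with ¬A ∨ B.
  ¬(¬(∃y J(y)) ∨ ¬(∀v J(v)) ∨ (∀z J(z)))
Push ¬ through the quantifiers and connectives to reach negation normal form:
  (∃y J(y)) ∧ (∀v J(v)) ∧ (∃z ¬J(z))
All bound variables are already distinct, so no renaming is needed.
Pull the quantifiers to the front (each side's bound variable is not free in the other side):
  ∃y ∀v ∃z (J(y) ∧ J(v) ∧ ¬J(z))
The prefix is ∃y ∀v ∃z: 1 universal, 2 existential.

2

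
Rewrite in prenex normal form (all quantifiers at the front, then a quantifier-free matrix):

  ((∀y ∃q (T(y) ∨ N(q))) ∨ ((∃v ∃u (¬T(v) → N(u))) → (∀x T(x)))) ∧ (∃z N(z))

∀y ∃q ∀v ∀u ∀x ∃z ((T(y) ∨ N(q) ∨ ¬T(v) ∧ ¬N(u) ∨ T(x)) ∧ N(z))

Eliminate → and ↔ using ¬ and ∨.
  ((∀y ∃q (T(y) ∨ N(q))) ∨ ¬(∃v ∃u (¬¬T(v) ∨ N(u))) ∨ (∀x T(x))) ∧ (∃z N(z))
Drive negations inward (¬∀x A ≡ ∃x ¬A, ¬∃x A ≡ ∀x ¬A, De Morgan for ∧/∨):
  ((∀y ∃q (T(y) ∨ N(q))) ∨ (∀v ∀u (¬T(v) ∧ ¬N(u))) ∨ (∀x T(x))) ∧ (∃z N(z))
All bound variables are already distinct, so no renaming is needed.
Extract every quantifier outward, since the variables are now distinct and don't occur free across branches:
  ∀y ∃q ∀v ∀u ∀x ∃z ((T(y) ∨ N(q) ∨ ¬T(v) ∧ ¬N(u) ∨ T(x)) ∧ N(z))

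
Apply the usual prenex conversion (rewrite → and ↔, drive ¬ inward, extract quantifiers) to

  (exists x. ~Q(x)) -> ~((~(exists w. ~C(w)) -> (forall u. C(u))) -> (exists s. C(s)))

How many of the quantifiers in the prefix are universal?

First replace A → B with ¬A ∨ B.
  ~(exists x. ~Q(x)) | ~(~(~~(exists w. ~C(w)) | (forall u. C(u))) | (exists s. C(s)))
Drive negations inward (¬∀x A ≡ ∃x ¬A, ¬∃x A ≡ ∀x ¬A, De Morgan for ∧/∨):
  (forall x. Q(x)) | ((exists w. ~C(w)) | (forall u. C(u))) & (forall s. ~C(s))
All bound variables are already distinct, so no renaming is needed.
Pull the quantifiers to the front (each side's bound variable is not free in the other side):
  forall x. exists w. forall u. forall s. (Q(x) | (~C(w) | C(u)) & ~C(s))
The prefix is forall x exists w forall u forall s: 3 universal, 1 existential.

3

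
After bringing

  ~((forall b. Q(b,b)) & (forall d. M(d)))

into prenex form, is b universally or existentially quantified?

Push ¬ through the quantifiers and connectives to reach negation normal form:
  (exists b. ~Q(b,b)) | (exists d. ~M(d))
Finally move all quantifiers to the prefix:
  exists b. exists d. (~Q(b,b) | ~M(d))
The quantifier forall b sits under an odd number of negations, so it flips to exists b.

existential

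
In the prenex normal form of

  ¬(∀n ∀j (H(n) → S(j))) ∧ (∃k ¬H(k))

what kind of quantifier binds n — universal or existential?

existential

First replace A → B with ¬A ∨ B.
  ¬(∀n ∀j (¬H(n) ∨ S(j))) ∧ (∃k ¬H(k))
Push ¬ through the quantifiers and connectives to reach negation normal form:
  (∃n ∃j (H(n) ∧ ¬S(j))) ∧ (∃k ¬H(k))
All bound variables are already distinct, so no renaming is needed.
Extract every quantifier outward, since the variables are now distinct and don't occur free across branches:
  ∃n ∃j ∃k (H(n) ∧ ¬S(j) ∧ ¬H(k))
The quantifier ∀n sits under an odd number of negations (counting the antecedent side of each →), so it flips to ∃n.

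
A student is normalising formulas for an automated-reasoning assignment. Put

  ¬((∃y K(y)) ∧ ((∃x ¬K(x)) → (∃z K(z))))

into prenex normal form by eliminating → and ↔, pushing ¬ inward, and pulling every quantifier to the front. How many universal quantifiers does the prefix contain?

2

First replace A → B with ¬A ∨ B.
  ¬((∃y K(y)) ∧ (¬(∃x ¬K(x)) ∨ (∃z K(z))))
Drive negations inward (¬∀x A ≡ ∃x ¬A, ¬∃x A ≡ ∀x ¬A, De Morgan for ∧/∨):
  (∀y ¬K(y)) ∨ (∃x ¬K(x)) ∧ (∀z ¬K(z))
All bound variables are already distinct, so no renaming is needed.
Finally move all quantifiers to the prefix:
  ∀y ∃x ∀z (¬K(y) ∨ ¬K(x) ∧ ¬K(z))
The prefix is ∀y ∃x ∀z: 2 universal, 1 existential.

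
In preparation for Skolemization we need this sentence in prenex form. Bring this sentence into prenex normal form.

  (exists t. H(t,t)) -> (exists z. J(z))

Rewrite implications/biconditionals: A → B as ¬A ∨ B.
  ~(exists t. H(t,t)) | (exists z. J(z))
Drive negations inward (¬∀x A ≡ ∃x ¬A, ¬∃x A ≡ ∀x ¬A, De Morgan for ∧/∨):
  (forall t. ~H(t,t)) | (exists z. J(z))
All bound variables are already distinct, so no renaming is needed.
Finally move all quantifiers to the prefix:
  forall t. exists z. (~H(t,t) | J(z))

forall t. exists z. (~H(t,t) | J(z))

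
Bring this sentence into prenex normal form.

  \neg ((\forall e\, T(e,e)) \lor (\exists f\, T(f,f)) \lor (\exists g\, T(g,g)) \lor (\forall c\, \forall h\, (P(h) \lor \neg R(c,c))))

\exists e\, \forall f\, \forall g\, \exists c\, \exists h\, (\neg T(e,e) \land \neg T(f,f) \land \neg T(g,g) \land \neg P(h) \land R(c,c))

Move each ¬ inward, flipping quantifiers it crosses:
  (\exists e\, \neg T(e,e)) \land (\forall f\, \neg T(f,f)) \land (\forall g\, \neg T(g,g)) \land (\exists c\, \exists h\, (\neg P(h) \land R(c,c)))
All bound variables are already distinct, so no renaming is needed.
Pull the quantifiers to the front (each side's bound variable is not free in the other side):
  \exists e\, \forall f\, \forall g\, \exists c\, \exists h\, (\neg T(e,e) \land \neg T(f,f) \land \neg T(g,g) \land \neg P(h) \land R(c,c))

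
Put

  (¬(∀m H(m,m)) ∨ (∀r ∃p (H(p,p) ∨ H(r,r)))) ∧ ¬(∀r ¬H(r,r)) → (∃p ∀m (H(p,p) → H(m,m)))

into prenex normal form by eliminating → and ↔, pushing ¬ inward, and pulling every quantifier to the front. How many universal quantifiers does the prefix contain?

4

Rewrite implications/biconditionals: A → B as ¬A ∨ B.
  ¬((¬(∀m H(m,m)) ∨ (∀r ∃p (H(p,p) ∨ H(r,r)))) ∧ ¬(∀r ¬H(r,r))) ∨ (∃p ∀m (¬H(p,p) ∨ H(m,m)))
Push ¬ through the quantifiers and connectives to reach negation normal form:
  (∀m H(m,m)) ∧ (∃r ∀p (¬H(p,p) ∧ ¬H(r,r))) ∨ (∀r ¬H(r,r)) ∨ (∃p ∀m (¬H(p,p) ∨ H(m,m)))
Give each quantifier a distinct variable: r↦v1, p↦v, m↦w1.
  (∀m H(m,m)) ∧ (∃r ∀p (¬H(p,p) ∧ ¬H(r,r))) ∨ (∀v1 ¬H(v1,v1)) ∨ (∃v ∀w1 (¬H(v,v) ∨ H(w1,w1)))
Finally move all quantifiers to the prefix:
  ∀m ∃r ∀p ∀v1 ∃v ∀w1 (H(m,m) ∧ ¬H(p,p) ∧ ¬H(r,r) ∨ ¬H(v1,v1) ∨ ¬H(v,v) ∨ H(w1,w1))
The prefix is ∀m ∃r ∀p ∀v1 ∃v ∀w1: 4 universal, 2 existential.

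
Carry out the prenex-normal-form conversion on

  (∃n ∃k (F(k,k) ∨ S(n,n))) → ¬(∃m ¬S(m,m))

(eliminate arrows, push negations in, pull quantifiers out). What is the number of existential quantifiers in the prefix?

0

First replace A → B with ¬A ∨ B.
  ¬(∃n ∃k (F(k,k) ∨ S(n,n))) ∨ ¬(∃m ¬S(m,m))
Move each ¬ inward, flipping quantifiers it crosses:
  (∀n ∀k (¬F(k,k) ∧ ¬S(n,n))) ∨ (∀m S(m,m))
All bound variables are already distinct, so no renaming is needed.
Extract every quantifier outward, since the variables are now distinct and don't occur free across branches:
  ∀n ∀k ∀m (¬F(k,k) ∧ ¬S(n,n) ∨ S(m,m))
The prefix is ∀n ∀k ∀m: 3 universal, 0 existential.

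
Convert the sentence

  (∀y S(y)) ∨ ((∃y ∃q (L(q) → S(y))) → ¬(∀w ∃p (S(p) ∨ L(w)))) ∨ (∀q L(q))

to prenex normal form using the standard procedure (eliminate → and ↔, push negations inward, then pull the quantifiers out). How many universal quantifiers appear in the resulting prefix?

5

First replace A → B with ¬A ∨ B.
  (∀y S(y)) ∨ ¬(∃y ∃q (¬L(q) ∨ S(y))) ∨ ¬(∀w ∃p (S(p) ∨ L(w))) ∨ (∀q L(q))
Push ¬ through the quantifiers and connectives to reach negation normal form:
  (∀y S(y)) ∨ (∀y ∀q (L(q) ∧ ¬S(y))) ∨ (∃w ∀p (¬S(p) ∧ ¬L(w))) ∨ (∀q L(q))
Standardize variables apart so no two quantifiers bind the same name: y↦b, q↦z1.
  (∀y S(y)) ∨ (∀b ∀q (L(q) ∧ ¬S(b))) ∨ (∃w ∀p (¬S(p) ∧ ¬L(w))) ∨ (∀z1 L(z1))
Finally move all quantifiers to the prefix:
  ∀y ∀b ∀q ∃w ∀p ∀z1 (S(y) ∨ L(q) ∧ ¬S(b) ∨ ¬S(p) ∧ ¬L(w) ∨ L(z1))
The prefix is ∀y ∀b ∀q ∃w ∀p ∀z1: 5 universal, 1 existential.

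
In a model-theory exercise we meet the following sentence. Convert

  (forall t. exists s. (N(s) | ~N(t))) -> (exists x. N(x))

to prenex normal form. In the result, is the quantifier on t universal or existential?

existential

Rewrite implications/biconditionals: A → B as ¬A ∨ B.
  ~(forall t. exists s. (N(s) | ~N(t))) | (exists x. N(x))
Move each ¬ inward, flipping quantifiers it crosses:
  (exists t. forall s. (~N(s) & N(t))) | (exists x. N(x))
All bound variables are already distinct, so no renaming is needed.
Pull the quantifiers to the front (each side's bound variable is not free in the other side):
  exists t. forall s. exists x. (~N(s) & N(t) | N(x))
The quantifier forall t sits under an odd number of negations (counting the antecedent side of each →), so it flips to exists t.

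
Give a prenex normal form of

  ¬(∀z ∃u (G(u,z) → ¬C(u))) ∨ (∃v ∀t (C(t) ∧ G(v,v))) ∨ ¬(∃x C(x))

∃z ∀u ∃v ∀t ∀x (G(u,z) ∧ C(u) ∨ C(t) ∧ G(v,v) ∨ ¬C(x))

Rewrite implications/biconditionals: A → B as ¬A ∨ B.
  ¬(∀z ∃u (¬G(u,z) ∨ ¬C(u))) ∨ (∃v ∀t (C(t) ∧ G(v,v))) ∨ ¬(∃x C(x))
Push ¬ through the quantifiers and connectives to reach negation normal form:
  (∃z ∀u (G(u,z) ∧ C(u))) ∨ (∃v ∀t (C(t) ∧ G(v,v))) ∨ (∀x ¬C(x))
All bound variables are already distinct, so no renaming is needed.
Extract every quantifier outward, since the variables are now distinct and don't occur free across branches:
  ∃z ∀u ∃v ∀t ∀x (G(u,z) ∧ C(u) ∨ C(t) ∧ G(v,v) ∨ ¬C(x))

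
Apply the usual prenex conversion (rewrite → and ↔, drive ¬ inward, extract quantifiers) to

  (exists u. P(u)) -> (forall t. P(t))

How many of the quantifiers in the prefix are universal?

Eliminate → and ↔ using ¬ and ∨.
  ~(exists u. P(u)) | (forall t. P(t))
Drive negations inward (¬∀x A ≡ ∃x ¬A, ¬∃x A ≡ ∀x ¬A, De Morgan for ∧/∨):
  (forall u. ~P(u)) | (forall t. P(t))
All bound variables are already distinct, so no renaming is needed.
Pull the quantifiers to the front (each side's bound variable is not free in the other side):
  forall u. forall t. (~P(u) | P(t))
The prefix is forall u forall t: 2 universal, 0 existential.

2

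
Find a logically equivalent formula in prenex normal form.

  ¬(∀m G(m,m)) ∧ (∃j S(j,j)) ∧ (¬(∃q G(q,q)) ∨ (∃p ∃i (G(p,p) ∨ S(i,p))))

∃m ∃j ∀q ∃p ∃i (¬G(m,m) ∧ S(j,j) ∧ (¬G(q,q) ∨ G(p,p) ∨ S(i,p)))

Move each ¬ inward, flipping quantifiers it crosses:
  (∃m ¬G(m,m)) ∧ (∃j S(j,j)) ∧ ((∀q ¬G(q,q)) ∨ (∃p ∃i (G(p,p) ∨ S(i,p))))
All bound variables are already distinct, so no renaming is needed.
Pull the quantifiers to the front (each side's bound variable is not free in the other side):
  ∃m ∃j ∀q ∃p ∃i (¬G(m,m) ∧ S(j,j) ∧ (¬G(q,q) ∨ G(p,p) ∨ S(i,p)))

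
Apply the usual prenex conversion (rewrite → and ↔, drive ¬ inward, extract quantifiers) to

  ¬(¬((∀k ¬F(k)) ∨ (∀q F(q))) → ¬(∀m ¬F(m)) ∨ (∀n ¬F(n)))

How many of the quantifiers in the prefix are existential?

Eliminate → and ↔ using ¬ and ∨.
  ¬(¬¬((∀k ¬F(k)) ∨ (∀q F(q))) ∨ ¬(∀m ¬F(m)) ∨ (∀n ¬F(n)))
Push ¬ through the quantifiers and connectives to reach negation normal form:
  (∃k F(k)) ∧ (∃q ¬F(q)) ∧ (∀m ¬F(m)) ∧ (∃n F(n))
All bound variables are already distinct, so no renaming is needed.
Extract every quantifier outward, since the variables are now distinct and don't occur free across branches:
  ∃k ∃q ∀m ∃n (F(k) ∧ ¬F(q) ∧ ¬F(m) ∧ F(n))
The prefix is ∃k ∃q ∀m ∃n: 1 universal, 3 existential.

3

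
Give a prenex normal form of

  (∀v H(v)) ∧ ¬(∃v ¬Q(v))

∀v ∀z1 (H(v) ∧ Q(z1))

Drive negations inward (¬∀x A ≡ ∃x ¬A, ¬∃x A ≡ ∀x ¬A, De Morgan for ∧/∨):
  (∀v H(v)) ∧ (∀v Q(v))
Rename bound variables to avoid capture: v↦z1.
  (∀v H(v)) ∧ (∀z1 Q(z1))
Extract every quantifier outward, since the variables are now distinct and don't occur free across branches:
  ∀v ∀z1 (H(v) ∧ Q(z1))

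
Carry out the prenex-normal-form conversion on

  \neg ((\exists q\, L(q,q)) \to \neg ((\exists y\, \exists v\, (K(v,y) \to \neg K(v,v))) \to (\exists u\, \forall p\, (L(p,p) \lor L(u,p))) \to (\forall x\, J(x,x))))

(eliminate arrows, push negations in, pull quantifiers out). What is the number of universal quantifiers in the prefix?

4

Rewrite implications/biconditionals: A → B as ¬A ∨ B.
  \neg (\neg (\exists q\, L(q,q)) \lor \neg (\neg (\exists y\, \exists v\, (\neg K(v,y) \lor \neg K(v,v))) \lor \neg (\exists u\, \forall p\, (L(p,p) \lor L(u,p))) \lor (\forall x\, J(x,x))))
Move each ¬ inward, flipping quantifiers it crosses:
  (\exists q\, L(q,q)) \land ((\forall y\, \forall v\, (K(v,y) \land K(v,v))) \lor (\forall u\, \exists p\, (\neg L(p,p) \land \neg L(u,p))) \lor (\forall x\, J(x,x)))
Finally move all quantifiers to the prefix:
  \exists q\, \forall y\, \forall v\, \forall u\, \exists p\, \forall x\, (L(q,q) \land (K(v,y) \land K(v,v) \lor \neg L(p,p) \land \neg L(u,p) \lor J(x,x)))
The prefix is \exists q \forall y \forall v \forall u \exists p \forall x: 4 universal, 2 existential.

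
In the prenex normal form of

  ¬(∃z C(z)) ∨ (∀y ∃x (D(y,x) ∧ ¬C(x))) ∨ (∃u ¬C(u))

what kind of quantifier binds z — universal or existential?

Drive negations inward (¬∀x A ≡ ∃x ¬A, ¬∃x A ≡ ∀x ¬A, De Morgan for ∧/∨):
  (∀z ¬C(z)) ∨ (∀y ∃x (D(y,x) ∧ ¬C(x))) ∨ (∃u ¬C(u))
Pull the quantifiers to the front (each side's bound variable is not free in the other side):
  ∀z ∀y ∃x ∃u (¬C(z) ∨ D(y,x) ∧ ¬C(x) ∨ ¬C(u))
The quantifier ∃z sits under an odd number of negations, so it flips to ∀z.

universal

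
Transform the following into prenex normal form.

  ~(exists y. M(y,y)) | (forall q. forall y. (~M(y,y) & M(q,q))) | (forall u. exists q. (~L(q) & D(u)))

Move each ¬ inward, flipping quantifiers it crosses:
  (forall y. ~M(y,y)) | (forall q. forall y. (~M(y,y) & M(q,q))) | (forall u. exists q. (~L(q) & D(u)))
Rename bound variables to avoid capture: y↦v1, q↦b.
  (forall y. ~M(y,y)) | (forall q. forall v1. (~M(v1,v1) & M(q,q))) | (forall u. exists b. (~L(b) & D(u)))
Finally move all quantifiers to the prefix:
  forall y. forall q. forall v1. forall u. exists b. (~M(y,y) | ~M(v1,v1) & M(q,q) | ~L(b) & D(u))

forall y. forall q. forall v1. forall u. exists b. (~M(y,y) | ~M(v1,v1) & M(q,q) | ~L(b) & D(u))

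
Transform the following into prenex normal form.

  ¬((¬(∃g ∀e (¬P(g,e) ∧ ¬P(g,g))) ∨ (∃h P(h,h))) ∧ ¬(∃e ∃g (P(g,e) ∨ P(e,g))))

Drive negations inward (¬∀x A ≡ ∃x ¬A, ¬∃x A ≡ ∀x ¬A, De Morgan for ∧/∨):
  (∃g ∀e (¬P(g,e) ∧ ¬P(g,g))) ∧ (∀h ¬P(h,h)) ∨ (∃e ∃g (P(g,e) ∨ P(e,g)))
Rename bound variables to avoid capture: e↦x1, g↦a.
  (∃g ∀e (¬P(g,e) ∧ ¬P(g,g))) ∧ (∀h ¬P(h,h)) ∨ (∃x1 ∃a (P(a,x1) ∨ P(x1,a)))
Extract every quantifier outward, since the variables are now distinct and don't occur free across branches:
  ∃g ∀e ∀h ∃x1 ∃a (¬P(g,e) ∧ ¬P(g,g) ∧ ¬P(h,h) ∨ P(a,x1) ∨ P(x1,a))

∃g ∀e ∀h ∃x1 ∃a (¬P(g,e) ∧ ¬P(g,g) ∧ ¬P(h,h) ∨ P(a,x1) ∨ P(x1,a))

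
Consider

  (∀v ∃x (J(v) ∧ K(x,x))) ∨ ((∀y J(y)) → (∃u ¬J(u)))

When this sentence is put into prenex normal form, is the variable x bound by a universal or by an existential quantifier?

existential

First replace A → B with ¬A ∨ B.
  (∀v ∃x (J(v) ∧ K(x,x))) ∨ ¬(∀y J(y)) ∨ (∃u ¬J(u))
Push ¬ through the quantifiers and connectives to reach negation normal form:
  (∀v ∃x (J(v) ∧ K(x,x))) ∨ (∃y ¬J(y)) ∨ (∃u ¬J(u))
All bound variables are already distinct, so no renaming is needed.
Finally move all quantifiers to the prefix:
  ∀v ∃x ∃y ∃u (J(v) ∧ K(x,x) ∨ ¬J(y) ∨ ¬J(u))
The quantifier ∃x sits under an even number of negations (counting the antecedent side of each →), so it remains existential.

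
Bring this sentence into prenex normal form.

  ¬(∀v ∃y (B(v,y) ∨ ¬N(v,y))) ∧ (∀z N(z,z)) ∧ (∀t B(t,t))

∃v ∀y ∀z ∀t (¬B(v,y) ∧ N(v,y) ∧ N(z,z) ∧ B(t,t))

Move each ¬ inward, flipping quantifiers it crosses:
  (∃v ∀y (¬B(v,y) ∧ N(v,y))) ∧ (∀z N(z,z)) ∧ (∀t B(t,t))
Pull the quantifiers to the front (each side's bound variable is not free in the other side):
  ∃v ∀y ∀z ∀t (¬B(v,y) ∧ N(v,y) ∧ N(z,z) ∧ B(t,t))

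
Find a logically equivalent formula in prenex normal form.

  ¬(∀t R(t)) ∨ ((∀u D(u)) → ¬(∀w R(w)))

Rewrite implications/biconditionals: A → B as ¬A ∨ B.
  ¬(∀t R(t)) ∨ ¬(∀u D(u)) ∨ ¬(∀w R(w))
Drive negations inward (¬∀x A ≡ ∃x ¬A, ¬∃x A ≡ ∀x ¬A, De Morgan for ∧/∨):
  (∃t ¬R(t)) ∨ (∃u ¬D(u)) ∨ (∃w ¬R(w))
All bound variables are already distinct, so no renaming is needed.
Pull the quantifiers to the front (each side's bound variable is not free in the other side):
  ∃t ∃u ∃w (¬R(t) ∨ ¬D(u) ∨ ¬R(w))

∃t ∃u ∃w (¬R(t) ∨ ¬D(u) ∨ ¬R(w))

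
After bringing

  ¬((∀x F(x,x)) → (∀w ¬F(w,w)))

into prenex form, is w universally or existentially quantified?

existential

Eliminate → and ↔ using ¬ and ∨.
  ¬(¬(∀x F(x,x)) ∨ (∀w ¬F(w,w)))
Move each ¬ inward, flipping quantifiers it crosses:
  (∀x F(x,x)) ∧ (∃w F(w,w))
Extract every quantifier outward, since the variables are now distinct and don't occur free across branches:
  ∀x ∃w (F(x,x) ∧ F(w,w))
The quantifier ∀w sits under an odd number of negations (counting the antecedent side of each →), so it flips to ∃w.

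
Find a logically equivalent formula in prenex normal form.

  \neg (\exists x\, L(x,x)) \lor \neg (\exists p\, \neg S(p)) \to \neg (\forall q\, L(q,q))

\exists x\, \exists p\, \exists q\, (L(x,x) \land \neg S(p) \lor \neg L(q,q))

First replace A → B with ¬A ∨ B.
  \neg (\neg (\exists x\, L(x,x)) \lor \neg (\exists p\, \neg S(p))) \lor \neg (\forall q\, L(q,q))
Push ¬ through the quantifiers and connectives to reach negation normal form:
  (\exists x\, L(x,x)) \land (\exists p\, \neg S(p)) \lor (\exists q\, \neg L(q,q))
Pull the quantifiers to the front (each side's bound variable is not free in the other side):
  \exists x\, \exists p\, \exists q\, (L(x,x) \land \neg S(p) \lor \neg L(q,q))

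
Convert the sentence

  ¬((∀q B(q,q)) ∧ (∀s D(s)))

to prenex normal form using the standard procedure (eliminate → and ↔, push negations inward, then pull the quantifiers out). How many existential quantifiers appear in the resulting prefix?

Push ¬ through the quantifiers and connectives to reach negation normal form:
  (∃q ¬B(q,q)) ∨ (∃s ¬D(s))
All bound variables are already distinct, so no renaming is needed.
Pull the quantifiers to the front (each side's bound variable is not free in the other side):
  ∃q ∃s (¬B(q,q) ∨ ¬D(s))
The prefix is ∃q ∃s: 0 universal, 2 existential.

2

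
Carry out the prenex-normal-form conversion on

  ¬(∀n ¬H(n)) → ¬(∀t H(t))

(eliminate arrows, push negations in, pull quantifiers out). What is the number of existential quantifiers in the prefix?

Eliminate → and ↔ using ¬ and ∨.
  ¬¬(∀n ¬H(n)) ∨ ¬(∀t H(t))
Move each ¬ inward, flipping quantifiers it crosses:
  (∀n ¬H(n)) ∨ (∃t ¬H(t))
All bound variables are already distinct, so no renaming is needed.
Pull the quantifiers to the front (each side's bound variable is not free in the other side):
  ∀n ∃t (¬H(n) ∨ ¬H(t))
The prefix is ∀n ∃t: 1 universal, 1 existential.

1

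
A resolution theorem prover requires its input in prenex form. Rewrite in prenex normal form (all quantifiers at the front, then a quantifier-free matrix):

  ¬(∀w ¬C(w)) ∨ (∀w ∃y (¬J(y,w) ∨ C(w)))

∃w ∀r ∃y (C(w) ∨ ¬J(y,r) ∨ C(r))

Drive negations inward (¬∀x A ≡ ∃x ¬A, ¬∃x A ≡ ∀x ¬A, De Morgan for ∧/∨):
  (∃w C(w)) ∨ (∀w ∃y (¬J(y,w) ∨ C(w)))
Standardize variables apart so no two quantifiers bind the same name: w↦r.
  (∃w C(w)) ∨ (∀r ∃y (¬J(y,r) ∨ C(r)))
Pull the quantifiers to the front (each side's bound variable is not free in the other side):
  ∃w ∀r ∃y (C(w) ∨ ¬J(y,r) ∨ C(r))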